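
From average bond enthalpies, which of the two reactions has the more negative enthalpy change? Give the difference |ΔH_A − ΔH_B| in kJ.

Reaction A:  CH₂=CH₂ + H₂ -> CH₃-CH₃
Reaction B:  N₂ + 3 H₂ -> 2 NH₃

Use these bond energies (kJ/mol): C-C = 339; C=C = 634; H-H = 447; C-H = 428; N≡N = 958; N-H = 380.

Reaction A:
  Bonds broken (reactants):
    C-H: 4 × 428 = 1712
    C=C: 1 × 634 = 634
    H-H: 1 × 447 = 447
    Σ(broken) = 2793 kJ
  Bonds formed (products):
    C-C: 1 × 339 = 339
    C-H: 6 × 428 = 2568
    Σ(formed) = 2907 kJ
  ΔH_A = 2793 − 2907 = −114 kJ
Reaction B:
  Bonds broken (reactants):
    H-H: 3 × 447 = 1341
    N≡N: 1 × 958 = 958
    Σ(broken) = 2299 kJ
  Bonds formed (products):
    N-H: 6 × 380 = 2280
    Σ(formed) = 2280 kJ
  ΔH_B = 2299 − 2280 = +19 kJ
ΔH_A − ΔH_B = −133 kJ, so reaction A has the more negative ΔH; |ΔH_A − ΔH_B| = 133 kJ.

Reaction A, by 133 kJ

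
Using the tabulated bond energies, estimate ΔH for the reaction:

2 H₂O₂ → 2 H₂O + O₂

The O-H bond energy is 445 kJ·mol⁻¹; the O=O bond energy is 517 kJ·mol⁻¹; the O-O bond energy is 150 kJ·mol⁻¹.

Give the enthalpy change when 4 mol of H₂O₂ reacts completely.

ΔH = −434 kJ

Bonds broken (reactants):
  O-H: 4 × 445 = 1780
  O-O: 2 × 150 = 300
  Σ(broken) = 2080 kJ
Bonds formed (products):
  O-H: 4 × 445 = 1780
  O=O: 1 × 517 = 517
  Σ(formed) = 2297 kJ
ΔH = Σ(broken) − Σ(formed) = 2080 − 2297 = −217 kJ
For 2× the reaction as written: 2 × (−217) = −434 kJ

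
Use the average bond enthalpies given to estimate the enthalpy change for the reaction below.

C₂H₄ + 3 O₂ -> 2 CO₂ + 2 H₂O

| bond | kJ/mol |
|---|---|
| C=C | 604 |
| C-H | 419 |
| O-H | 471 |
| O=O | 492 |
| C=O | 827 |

ΔH ≈ −1436 kJ

Bonds broken (reactants):
  C-H: 4 × 419 = 1676
  C=C: 1 × 604 = 604
  O=O: 3 × 492 = 1476
  Σ(broken) = 3756 kJ
Bonds formed (products):
  C=O: 4 × 827 = 3308
  O-H: 4 × 471 = 1884
  Σ(formed) = 5192 kJ
ΔH = Σ(broken) − Σ(formed) = 3756 − 5192 = −1436 kJ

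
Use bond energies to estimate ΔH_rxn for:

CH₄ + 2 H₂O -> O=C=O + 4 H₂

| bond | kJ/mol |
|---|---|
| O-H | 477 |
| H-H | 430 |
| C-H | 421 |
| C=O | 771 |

Bonds broken (reactants):
  C-H: 4 × 421 = 1684
  O-H: 4 × 477 = 1908
  Σ(broken) = 3592 kJ
Bonds formed (products):
  C=O: 2 × 771 = 1542
  H-H: 4 × 430 = 1720
  Σ(formed) = 3262 kJ
ΔH = Σ(broken) − Σ(formed) = 3592 − 3262 = +330 kJ

ΔH ≈ +330 kJ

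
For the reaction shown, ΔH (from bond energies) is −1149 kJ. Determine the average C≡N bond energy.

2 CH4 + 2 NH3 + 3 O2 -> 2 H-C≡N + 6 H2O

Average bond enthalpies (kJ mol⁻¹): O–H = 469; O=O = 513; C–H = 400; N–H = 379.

D(C≡N) ≈ 867 kJ/mol

Let D be the C≡N bond energy.
Σ(broken) = 8×400 + 6×379 + 3×513 = 7013
Σ(formed) = 2×D + 2×400 + 12×469 = 6428 + 2D
ΔH = Σ(broken) − Σ(formed) = (7013) − (6428 + 2D) = +585 − 2D
Setting this equal to −1149 kJ gives 2D = 1734, so D = 867 kJ/mol.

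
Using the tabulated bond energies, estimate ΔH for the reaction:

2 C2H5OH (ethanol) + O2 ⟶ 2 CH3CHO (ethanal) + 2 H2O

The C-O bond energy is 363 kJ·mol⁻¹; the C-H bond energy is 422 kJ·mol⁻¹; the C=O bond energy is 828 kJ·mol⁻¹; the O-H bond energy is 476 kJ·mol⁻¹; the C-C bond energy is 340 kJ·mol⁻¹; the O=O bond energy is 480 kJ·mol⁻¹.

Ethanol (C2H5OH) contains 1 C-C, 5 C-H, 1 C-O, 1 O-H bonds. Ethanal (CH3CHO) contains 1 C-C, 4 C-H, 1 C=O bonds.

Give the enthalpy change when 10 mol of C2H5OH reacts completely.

Bonds broken (reactants):
  C-C: 2 × 340 = 680
  C-H: 10 × 422 = 4220
  C-O: 2 × 363 = 726
  O-H: 2 × 476 = 952
  O=O: 1 × 480 = 480
  Σ(broken) = 7058 kJ
Bonds formed (products):
  C-C: 2 × 340 = 680
  C-H: 8 × 422 = 3376
  C=O: 2 × 828 = 1656
  O-H: 4 × 476 = 1904
  Σ(formed) = 7616 kJ
ΔH = Σ(broken) − Σ(formed) = 7058 − 7616 = −558 kJ
For 5× the reaction as written: 5 × (−558) = −2790 kJ

ΔH = −2790 kJ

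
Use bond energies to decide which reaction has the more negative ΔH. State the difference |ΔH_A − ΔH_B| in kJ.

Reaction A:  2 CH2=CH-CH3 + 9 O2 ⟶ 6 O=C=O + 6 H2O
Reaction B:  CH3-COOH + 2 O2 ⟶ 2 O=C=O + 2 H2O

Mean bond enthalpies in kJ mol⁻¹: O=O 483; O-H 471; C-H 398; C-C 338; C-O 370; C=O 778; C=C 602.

Reaction A, by 3106 kJ

Reaction A:
  Bonds broken (reactants):
    C-C: 2 × 338 = 676
    C-H: 12 × 398 = 4776
    C=C: 2 × 602 = 1204
    O=O: 9 × 483 = 4347
    Σ(broken) = 11003 kJ
  Bonds formed (products):
    C=O: 12 × 778 = 9336
    O-H: 12 × 471 = 5652
    Σ(formed) = 14988 kJ
  ΔH_A = 11003 − 14988 = −3985 kJ
Reaction B:
  Bonds broken (reactants):
    C-C: 1 × 338 = 338
    C-H: 3 × 398 = 1194
    C-O: 1 × 370 = 370
    C=O: 1 × 778 = 778
    O-H: 1 × 471 = 471
    O=O: 2 × 483 = 966
    Σ(broken) = 4117 kJ
  Bonds formed (products):
    C=O: 4 × 778 = 3112
    O-H: 4 × 471 = 1884
    Σ(formed) = 4996 kJ
  ΔH_B = 4117 − 4996 = −879 kJ
ΔH_A − ΔH_B = −3106 kJ, so reaction A has the more negative ΔH; |ΔH_A − ΔH_B| = 3106 kJ.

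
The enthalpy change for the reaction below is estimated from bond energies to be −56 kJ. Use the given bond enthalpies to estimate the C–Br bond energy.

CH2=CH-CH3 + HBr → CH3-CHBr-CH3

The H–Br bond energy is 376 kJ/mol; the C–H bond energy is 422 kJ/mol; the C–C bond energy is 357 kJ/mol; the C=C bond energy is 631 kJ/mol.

Let D be the C–Br bond energy.
Σ(broken) = 1×357 + 6×422 + 1×631 + 1×376 = 3896
Σ(formed) = 1×D + 2×357 + 7×422 = 3668 + D
ΔH = Σ(broken) − Σ(formed) = (3896) − (3668 + D) = +228 − D
Setting this equal to −56 kJ gives D = 284 kJ/mol.

D(C–Br) ≈ 284 kJ/mol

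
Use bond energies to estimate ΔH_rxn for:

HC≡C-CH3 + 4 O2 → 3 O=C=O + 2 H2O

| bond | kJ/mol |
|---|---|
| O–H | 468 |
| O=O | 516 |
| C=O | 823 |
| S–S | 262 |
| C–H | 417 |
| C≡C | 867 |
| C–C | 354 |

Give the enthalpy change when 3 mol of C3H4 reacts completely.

ΔH = −5571 kJ

Bonds broken (reactants):
  C≡C: 1 × 867 = 867
  C–C: 1 × 354 = 354
  C–H: 4 × 417 = 1668
  O=O: 4 × 516 = 2064
  Σ(broken) = 4953 kJ
Bonds formed (products):
  C=O: 6 × 823 = 4938
  O–H: 4 × 468 = 1872
  Σ(formed) = 6810 kJ
ΔH = Σ(broken) − Σ(formed) = 4953 − 6810 = −1857 kJ
For 3× the reaction as written: 3 × (−1857) = −5571 kJ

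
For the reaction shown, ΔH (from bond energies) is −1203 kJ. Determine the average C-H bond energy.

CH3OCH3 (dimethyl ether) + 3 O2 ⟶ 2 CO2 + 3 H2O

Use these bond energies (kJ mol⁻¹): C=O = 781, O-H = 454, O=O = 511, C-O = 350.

Let D be the C-H bond energy.
Σ(broken) = 6×D + 2×350 + 3×511 = 2233 + 6D
Σ(formed) = 4×781 + 6×454 = 5848
ΔH = Σ(broken) − Σ(formed) = (2233 + 6D) − (5848) = −3615 + 6D
Setting this equal to −1203 kJ gives 6D = 2412, so D = 402 kJ/mol.

D(C-H) ≈ 402 kJ/mol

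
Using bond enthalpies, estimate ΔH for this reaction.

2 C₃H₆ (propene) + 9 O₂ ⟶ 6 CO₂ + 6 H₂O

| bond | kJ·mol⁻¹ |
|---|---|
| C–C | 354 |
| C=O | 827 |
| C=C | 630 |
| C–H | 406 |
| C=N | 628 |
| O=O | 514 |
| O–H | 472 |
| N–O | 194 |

ΔH ≈ −4122 kJ

Bonds broken (reactants):
  C–C: 2 × 354 = 708
  C–H: 12 × 406 = 4872
  C=C: 2 × 630 = 1260
  O=O: 9 × 514 = 4626
  Σ(broken) = 11466 kJ
Bonds formed (products):
  C=O: 12 × 827 = 9924
  O–H: 12 × 472 = 5664
  Σ(formed) = 15588 kJ
ΔH = Σ(broken) − Σ(formed) = 11466 − 15588 = −4122 kJ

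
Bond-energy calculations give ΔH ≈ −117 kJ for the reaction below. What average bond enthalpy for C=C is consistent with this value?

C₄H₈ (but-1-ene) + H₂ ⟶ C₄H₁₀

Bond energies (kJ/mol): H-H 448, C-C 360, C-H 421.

Let D be the C=C bond energy.
Σ(broken) = 2×360 + 8×421 + 1×D + 1×448 = 4536 + D
Σ(formed) = 3×360 + 10×421 = 5290
ΔH = Σ(broken) − Σ(formed) = (4536 + D) − (5290) = −754 + D
Setting this equal to −117 kJ gives D = 637 kJ/mol.

D(C=C) ≈ 637 kJ/mol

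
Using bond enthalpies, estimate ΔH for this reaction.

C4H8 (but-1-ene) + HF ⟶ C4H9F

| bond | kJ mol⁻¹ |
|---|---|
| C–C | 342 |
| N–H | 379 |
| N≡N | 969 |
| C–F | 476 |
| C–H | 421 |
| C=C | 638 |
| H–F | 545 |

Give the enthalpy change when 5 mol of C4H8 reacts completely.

ΔH = −280 kJ

Bonds broken (reactants):
  C–C: 2 × 342 = 684
  C–H: 8 × 421 = 3368
  C=C: 1 × 638 = 638
  H–F: 1 × 545 = 545
  Σ(broken) = 5235 kJ
Bonds formed (products):
  C–C: 3 × 342 = 1026
  C–F: 1 × 476 = 476
  C–H: 9 × 421 = 3789
  Σ(formed) = 5291 kJ
ΔH = Σ(broken) − Σ(formed) = 5235 − 5291 = −56 kJ
For 5× the reaction as written: 5 × (−56) = −280 kJ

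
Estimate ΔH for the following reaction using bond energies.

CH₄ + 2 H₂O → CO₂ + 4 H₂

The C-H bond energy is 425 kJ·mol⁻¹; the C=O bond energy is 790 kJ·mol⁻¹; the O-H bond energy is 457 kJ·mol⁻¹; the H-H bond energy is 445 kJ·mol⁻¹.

ΔH ≈ +168 kJ

Bonds broken (reactants):
  C-H: 4 × 425 = 1700
  O-H: 4 × 457 = 1828
  Σ(broken) = 3528 kJ
Bonds formed (products):
  C=O: 2 × 790 = 1580
  H-H: 4 × 445 = 1780
  Σ(formed) = 3360 kJ
ΔH = Σ(broken) − Σ(formed) = 3528 − 3360 = +168 kJ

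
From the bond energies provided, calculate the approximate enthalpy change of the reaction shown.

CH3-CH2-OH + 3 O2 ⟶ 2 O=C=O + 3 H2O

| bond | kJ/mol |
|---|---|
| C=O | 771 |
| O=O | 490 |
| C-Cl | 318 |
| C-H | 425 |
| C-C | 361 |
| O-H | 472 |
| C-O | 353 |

ΔH ≈ −1135 kJ

Bonds broken (reactants):
  C-C: 1 × 361 = 361
  C-H: 5 × 425 = 2125
  C-O: 1 × 353 = 353
  O-H: 1 × 472 = 472
  O=O: 3 × 490 = 1470
  Σ(broken) = 4781 kJ
Bonds formed (products):
  C=O: 4 × 771 = 3084
  O-H: 6 × 472 = 2832
  Σ(formed) = 5916 kJ
ΔH = Σ(broken) − Σ(formed) = 4781 − 5916 = −1135 kJ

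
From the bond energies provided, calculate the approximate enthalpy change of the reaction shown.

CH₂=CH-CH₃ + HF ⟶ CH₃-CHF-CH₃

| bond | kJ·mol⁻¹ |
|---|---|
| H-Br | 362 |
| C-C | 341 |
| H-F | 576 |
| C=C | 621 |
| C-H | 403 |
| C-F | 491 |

ΔH ≈ −38 kJ

Bonds broken (reactants):
  C-C: 1 × 341 = 341
  C-H: 6 × 403 = 2418
  C=C: 1 × 621 = 621
  H-F: 1 × 576 = 576
  Σ(broken) = 3956 kJ
Bonds formed (products):
  C-C: 2 × 341 = 682
  C-F: 1 × 491 = 491
  C-H: 7 × 403 = 2821
  Σ(formed) = 3994 kJ
ΔH = Σ(broken) − Σ(formed) = 3956 − 3994 = −38 kJ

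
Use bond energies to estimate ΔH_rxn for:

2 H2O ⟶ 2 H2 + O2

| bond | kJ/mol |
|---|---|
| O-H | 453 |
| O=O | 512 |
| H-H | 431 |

Bonds broken (reactants):
  O-H: 4 × 453 = 1812
  Σ(broken) = 1812 kJ
Bonds formed (products):
  H-H: 2 × 431 = 862
  O=O: 1 × 512 = 512
  Σ(formed) = 1374 kJ
ΔH = Σ(broken) − Σ(formed) = 1812 − 1374 = +438 kJ

ΔH ≈ +438 kJ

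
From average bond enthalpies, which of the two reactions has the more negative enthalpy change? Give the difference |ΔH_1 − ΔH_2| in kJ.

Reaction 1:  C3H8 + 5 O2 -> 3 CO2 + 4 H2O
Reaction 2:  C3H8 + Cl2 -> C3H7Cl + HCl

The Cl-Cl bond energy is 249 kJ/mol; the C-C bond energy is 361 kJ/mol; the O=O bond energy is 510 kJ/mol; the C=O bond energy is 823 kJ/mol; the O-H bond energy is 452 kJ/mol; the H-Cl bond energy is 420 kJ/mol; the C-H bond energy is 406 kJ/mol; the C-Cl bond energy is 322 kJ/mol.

Reaction 1:
  Bonds broken (reactants):
    C-C: 2 × 361 = 722
    C-H: 8 × 406 = 3248
    O=O: 5 × 510 = 2550
    Σ(broken) = 6520 kJ
  Bonds formed (products):
    C=O: 6 × 823 = 4938
    O-H: 8 × 452 = 3616
    Σ(formed) = 8554 kJ
  ΔH_1 = 6520 − 8554 = −2034 kJ
Reaction 2:
  Bonds broken (reactants):
    C-C: 2 × 361 = 722
    C-H: 8 × 406 = 3248
    Cl-Cl: 1 × 249 = 249
    Σ(broken) = 4219 kJ
  Bonds formed (products):
    C-C: 2 × 361 = 722
    C-Cl: 1 × 322 = 322
    C-H: 7 × 406 = 2842
    H-Cl: 1 × 420 = 420
    Σ(formed) = 4306 kJ
  ΔH_2 = 4219 − 4306 = −87 kJ
ΔH_1 − ΔH_2 = −1947 kJ, so reaction 1 has the more negative ΔH; |ΔH_1 − ΔH_2| = 1947 kJ.

Reaction 1, by 1947 kJ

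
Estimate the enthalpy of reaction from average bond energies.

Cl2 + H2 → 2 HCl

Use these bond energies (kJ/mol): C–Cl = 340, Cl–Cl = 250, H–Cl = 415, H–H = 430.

ΔH ≈ −150 kJ

Bonds broken (reactants):
  Cl–Cl: 1 × 250 = 250
  H–H: 1 × 430 = 430
  Σ(broken) = 680 kJ
Bonds formed (products):
  H–Cl: 2 × 415 = 830
  Σ(formed) = 830 kJ
ΔH = Σ(broken) − Σ(formed) = 680 − 830 = −150 kJ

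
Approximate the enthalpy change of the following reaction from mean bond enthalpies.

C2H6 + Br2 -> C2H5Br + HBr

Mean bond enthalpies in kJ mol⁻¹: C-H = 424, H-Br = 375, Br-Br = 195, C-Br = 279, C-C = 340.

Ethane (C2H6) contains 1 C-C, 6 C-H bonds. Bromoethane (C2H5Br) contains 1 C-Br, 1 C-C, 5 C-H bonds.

Bonds broken (reactants):
  Br-Br: 1 × 195 = 195
  C-C: 1 × 340 = 340
  C-H: 6 × 424 = 2544
  Σ(broken) = 3079 kJ
Bonds formed (products):
  C-Br: 1 × 279 = 279
  C-C: 1 × 340 = 340
  C-H: 5 × 424 = 2120
  H-Br: 1 × 375 = 375
  Σ(formed) = 3114 kJ
ΔH = Σ(broken) − Σ(formed) = 3079 − 3114 = −35 kJ

ΔH ≈ −35 kJ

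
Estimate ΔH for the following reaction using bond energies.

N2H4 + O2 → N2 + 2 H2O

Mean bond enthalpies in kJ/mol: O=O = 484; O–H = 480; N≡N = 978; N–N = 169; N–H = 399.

ΔH ≈ −649 kJ

Bonds broken (reactants):
  N–H: 4 × 399 = 1596
  N–N: 1 × 169 = 169
  O=O: 1 × 484 = 484
  Σ(broken) = 2249 kJ
Bonds formed (products):
  N≡N: 1 × 978 = 978
  O–H: 4 × 480 = 1920
  Σ(formed) = 2898 kJ
ΔH = Σ(broken) − Σ(formed) = 2249 − 2898 = −649 kJ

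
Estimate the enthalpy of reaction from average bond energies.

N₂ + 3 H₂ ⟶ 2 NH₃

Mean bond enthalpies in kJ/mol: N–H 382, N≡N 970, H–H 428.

ΔH ≈ −38 kJ

Bonds broken (reactants):
  H–H: 3 × 428 = 1284
  N≡N: 1 × 970 = 970
  Σ(broken) = 2254 kJ
Bonds formed (products):
  N–H: 6 × 382 = 2292
  Σ(formed) = 2292 kJ
ΔH = Σ(broken) − Σ(formed) = 2254 − 2292 = −38 kJ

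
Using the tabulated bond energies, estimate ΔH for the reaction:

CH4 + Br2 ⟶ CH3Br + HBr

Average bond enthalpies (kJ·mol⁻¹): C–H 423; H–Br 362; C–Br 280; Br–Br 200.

Bonds broken (reactants):
  Br–Br: 1 × 200 = 200
  C–H: 4 × 423 = 1692
  Σ(broken) = 1892 kJ
Bonds formed (products):
  C–Br: 1 × 280 = 280
  C–H: 3 × 423 = 1269
  H–Br: 1 × 362 = 362
  Σ(formed) = 1911 kJ
ΔH = Σ(broken) − Σ(formed) = 1892 − 1911 = −19 kJ

ΔH ≈ −19 kJ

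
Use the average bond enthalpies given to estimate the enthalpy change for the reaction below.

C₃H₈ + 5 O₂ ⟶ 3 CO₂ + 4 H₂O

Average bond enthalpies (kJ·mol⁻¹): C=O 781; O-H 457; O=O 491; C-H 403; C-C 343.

ΔH ≈ −1977 kJ

Bonds broken (reactants):
  C-C: 2 × 343 = 686
  C-H: 8 × 403 = 3224
  O=O: 5 × 491 = 2455
  Σ(broken) = 6365 kJ
Bonds formed (products):
  C=O: 6 × 781 = 4686
  O-H: 8 × 457 = 3656
  Σ(formed) = 8342 kJ
ΔH = Σ(broken) − Σ(formed) = 6365 − 8342 = −1977 kJ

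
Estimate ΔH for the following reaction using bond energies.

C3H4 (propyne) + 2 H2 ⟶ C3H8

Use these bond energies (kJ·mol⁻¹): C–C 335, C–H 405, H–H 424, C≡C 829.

Bonds broken (reactants):
  C≡C: 1 × 829 = 829
  C–C: 1 × 335 = 335
  C–H: 4 × 405 = 1620
  H–H: 2 × 424 = 848
  Σ(broken) = 3632 kJ
Bonds formed (products):
  C–C: 2 × 335 = 670
  C–H: 8 × 405 = 3240
  Σ(formed) = 3910 kJ
ΔH = Σ(broken) − Σ(formed) = 3632 − 3910 = −278 kJ

ΔH ≈ −278 kJ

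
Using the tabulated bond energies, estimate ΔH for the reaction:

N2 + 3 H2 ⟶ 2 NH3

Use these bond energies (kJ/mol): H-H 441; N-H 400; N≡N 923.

ΔH ≈ −154 kJ

Bonds broken (reactants):
  H-H: 3 × 441 = 1323
  N≡N: 1 × 923 = 923
  Σ(broken) = 2246 kJ
Bonds formed (products):
  N-H: 6 × 400 = 2400
  Σ(formed) = 2400 kJ
ΔH = Σ(broken) − Σ(formed) = 2246 − 2400 = −154 kJ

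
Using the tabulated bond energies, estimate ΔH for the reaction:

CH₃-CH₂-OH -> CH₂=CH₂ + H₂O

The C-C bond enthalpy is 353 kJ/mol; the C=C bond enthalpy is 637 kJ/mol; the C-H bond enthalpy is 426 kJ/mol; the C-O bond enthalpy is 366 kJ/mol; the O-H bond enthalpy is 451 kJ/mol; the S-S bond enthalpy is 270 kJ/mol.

ΔH ≈ +57 kJ

Bonds broken (reactants):
  C-C: 1 × 353 = 353
  C-H: 5 × 426 = 2130
  C-O: 1 × 366 = 366
  O-H: 1 × 451 = 451
  Σ(broken) = 3300 kJ
Bonds formed (products):
  C-H: 4 × 426 = 1704
  C=C: 1 × 637 = 637
  O-H: 2 × 451 = 902
  Σ(formed) = 3243 kJ
ΔH = Σ(broken) − Σ(formed) = 3300 − 3243 = +57 kJ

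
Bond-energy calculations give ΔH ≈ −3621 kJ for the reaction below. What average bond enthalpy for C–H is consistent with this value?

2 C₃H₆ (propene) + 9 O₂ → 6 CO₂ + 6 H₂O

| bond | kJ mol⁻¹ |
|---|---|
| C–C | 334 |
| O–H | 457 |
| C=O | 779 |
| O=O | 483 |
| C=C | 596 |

Let D be the C–H bond energy.
Σ(broken) = 2×334 + 12×D + 2×596 + 9×483 = 6207 + 12D
Σ(formed) = 12×779 + 12×457 = 14832
ΔH = Σ(broken) − Σ(formed) = (6207 + 12D) − (14832) = −8625 + 12D
Setting this equal to −3621 kJ gives 12D = 5004, so D = 417 kJ/mol.

D(C–H) ≈ 417 kJ/mol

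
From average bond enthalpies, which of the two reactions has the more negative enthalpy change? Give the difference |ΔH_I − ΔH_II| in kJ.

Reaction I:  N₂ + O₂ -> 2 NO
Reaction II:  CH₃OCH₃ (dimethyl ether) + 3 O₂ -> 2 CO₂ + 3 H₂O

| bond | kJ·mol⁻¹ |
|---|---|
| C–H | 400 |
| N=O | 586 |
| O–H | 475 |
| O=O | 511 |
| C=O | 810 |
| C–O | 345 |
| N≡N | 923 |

Reaction I:
  Bonds broken (reactants):
    N≡N: 1 × 923 = 923
    O=O: 1 × 511 = 511
    Σ(broken) = 1434 kJ
  Bonds formed (products):
    N=O: 2 × 586 = 1172
    Σ(formed) = 1172 kJ
  ΔH_I = 1434 − 1172 = +262 kJ
Reaction II:
  Bonds broken (reactants):
    C–H: 6 × 400 = 2400
    C–O: 2 × 345 = 690
    O=O: 3 × 511 = 1533
    Σ(broken) = 4623 kJ
  Bonds formed (products):
    C=O: 4 × 810 = 3240
    O–H: 6 × 475 = 2850
    Σ(formed) = 6090 kJ
  ΔH_II = 4623 − 6090 = −1467 kJ
ΔH_I − ΔH_II = +1729 kJ, so reaction II has the more negative ΔH; |ΔH_I − ΔH_II| = 1729 kJ.

Reaction II, by 1729 kJ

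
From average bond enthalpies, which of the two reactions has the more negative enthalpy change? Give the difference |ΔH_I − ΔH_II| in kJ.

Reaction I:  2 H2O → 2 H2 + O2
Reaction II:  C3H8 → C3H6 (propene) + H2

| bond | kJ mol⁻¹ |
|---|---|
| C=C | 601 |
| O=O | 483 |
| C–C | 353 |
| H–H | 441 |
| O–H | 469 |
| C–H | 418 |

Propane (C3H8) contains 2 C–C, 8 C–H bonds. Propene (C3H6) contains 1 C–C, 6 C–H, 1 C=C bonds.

Reaction II, by 364 kJ

Reaction I:
  Bonds broken (reactants):
    O–H: 4 × 469 = 1876
    Σ(broken) = 1876 kJ
  Bonds formed (products):
    H–H: 2 × 441 = 882
    O=O: 1 × 483 = 483
    Σ(formed) = 1365 kJ
  ΔH_I = 1876 − 1365 = +511 kJ
Reaction II:
  Bonds broken (reactants):
    C–C: 2 × 353 = 706
    C–H: 8 × 418 = 3344
    Σ(broken) = 4050 kJ
  Bonds formed (products):
    C–C: 1 × 353 = 353
    C–H: 6 × 418 = 2508
    C=C: 1 × 601 = 601
    H–H: 1 × 441 = 441
    Σ(formed) = 3903 kJ
  ΔH_II = 4050 − 3903 = +147 kJ
ΔH_I − ΔH_II = +364 kJ, so reaction II has the more negative ΔH; |ΔH_I − ΔH_II| = 364 kJ.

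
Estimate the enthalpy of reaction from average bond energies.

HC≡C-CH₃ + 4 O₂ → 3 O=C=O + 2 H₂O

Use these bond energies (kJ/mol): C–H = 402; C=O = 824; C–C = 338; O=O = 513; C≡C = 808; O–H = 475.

ΔH ≈ −2038 kJ

Bonds broken (reactants):
  C≡C: 1 × 808 = 808
  C–C: 1 × 338 = 338
  C–H: 4 × 402 = 1608
  O=O: 4 × 513 = 2052
  Σ(broken) = 4806 kJ
Bonds formed (products):
  C=O: 6 × 824 = 4944
  O–H: 4 × 475 = 1900
  Σ(formed) = 6844 kJ
ΔH = Σ(broken) − Σ(formed) = 4806 − 6844 = −2038 kJ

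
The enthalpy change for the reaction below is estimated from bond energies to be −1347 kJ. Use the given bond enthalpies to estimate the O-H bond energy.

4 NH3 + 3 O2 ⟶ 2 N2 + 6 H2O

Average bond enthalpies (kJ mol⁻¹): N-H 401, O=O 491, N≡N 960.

Let D be the O-H bond energy.
Σ(broken) = 12×401 + 3×491 = 6285
Σ(formed) = 2×960 + 12×D = 1920 + 12D
ΔH = Σ(broken) − Σ(formed) = (6285) − (1920 + 12D) = +4365 − 12D
Setting this equal to −1347 kJ gives 12D = 5712, so D = 476 kJ/mol.

D(O-H) ≈ 476 kJ/mol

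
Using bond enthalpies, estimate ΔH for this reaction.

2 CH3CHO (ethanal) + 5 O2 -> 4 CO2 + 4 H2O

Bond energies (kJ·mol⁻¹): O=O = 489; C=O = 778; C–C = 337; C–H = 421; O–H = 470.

ΔH ≈ −1941 kJ

Bonds broken (reactants):
  C–C: 2 × 337 = 674
  C–H: 8 × 421 = 3368
  C=O: 2 × 778 = 1556
  O=O: 5 × 489 = 2445
  Σ(broken) = 8043 kJ
Bonds formed (products):
  C=O: 8 × 778 = 6224
  O–H: 8 × 470 = 3760
  Σ(formed) = 9984 kJ
ΔH = Σ(broken) − Σ(formed) = 8043 − 9984 = −1941 kJ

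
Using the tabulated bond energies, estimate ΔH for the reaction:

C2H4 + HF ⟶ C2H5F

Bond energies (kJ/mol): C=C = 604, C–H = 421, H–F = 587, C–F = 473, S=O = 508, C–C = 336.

ΔH ≈ −39 kJ

Bonds broken (reactants):
  C–H: 4 × 421 = 1684
  C=C: 1 × 604 = 604
  H–F: 1 × 587 = 587
  Σ(broken) = 2875 kJ
Bonds formed (products):
  C–C: 1 × 336 = 336
  C–F: 1 × 473 = 473
  C–H: 5 × 421 = 2105
  Σ(formed) = 2914 kJ
ΔH = Σ(broken) − Σ(formed) = 2875 − 2914 = −39 kJ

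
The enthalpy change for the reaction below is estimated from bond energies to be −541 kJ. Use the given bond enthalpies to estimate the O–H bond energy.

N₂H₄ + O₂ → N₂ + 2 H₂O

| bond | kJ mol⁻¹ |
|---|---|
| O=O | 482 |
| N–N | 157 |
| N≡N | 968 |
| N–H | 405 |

D(O–H) ≈ 458 kJ/mol

Let D be the O–H bond energy.
Σ(broken) = 4×405 + 1×157 + 1×482 = 2259
Σ(formed) = 1×968 + 4×D = 968 + 4D
ΔH = Σ(broken) − Σ(formed) = (2259) − (968 + 4D) = +1291 − 4D
Setting this equal to −541 kJ gives 4D = 1832, so D = 458 kJ/mol.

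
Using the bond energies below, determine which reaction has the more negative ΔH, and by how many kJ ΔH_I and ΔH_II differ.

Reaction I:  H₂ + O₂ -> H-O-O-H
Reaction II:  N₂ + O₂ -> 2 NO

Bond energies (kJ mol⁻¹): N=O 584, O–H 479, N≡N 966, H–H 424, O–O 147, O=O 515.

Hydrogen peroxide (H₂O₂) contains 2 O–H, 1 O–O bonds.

Reaction I:
  Bonds broken (reactants):
    H–H: 1 × 424 = 424
    O=O: 1 × 515 = 515
    Σ(broken) = 939 kJ
  Bonds formed (products):
    O–H: 2 × 479 = 958
    O–O: 1 × 147 = 147
    Σ(formed) = 1105 kJ
  ΔH_I = 939 − 1105 = −166 kJ
Reaction II:
  Bonds broken (reactants):
    N≡N: 1 × 966 = 966
    O=O: 1 × 515 = 515
    Σ(broken) = 1481 kJ
  Bonds formed (products):
    N=O: 2 × 584 = 1168
    Σ(formed) = 1168 kJ
  ΔH_II = 1481 − 1168 = +313 kJ
ΔH_I − ΔH_II = −479 kJ, so reaction I has the more negative ΔH; |ΔH_I − ΔH_II| = 479 kJ.

Reaction I, by 479 kJ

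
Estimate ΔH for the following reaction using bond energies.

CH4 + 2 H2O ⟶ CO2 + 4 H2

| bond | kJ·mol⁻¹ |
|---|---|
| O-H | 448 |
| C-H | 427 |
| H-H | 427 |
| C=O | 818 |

ΔH ≈ +156 kJ

Bonds broken (reactants):
  C-H: 4 × 427 = 1708
  O-H: 4 × 448 = 1792
  Σ(broken) = 3500 kJ
Bonds formed (products):
  C=O: 2 × 818 = 1636
  H-H: 4 × 427 = 1708
  Σ(formed) = 3344 kJ
ΔH = Σ(broken) − Σ(formed) = 3500 − 3344 = +156 kJ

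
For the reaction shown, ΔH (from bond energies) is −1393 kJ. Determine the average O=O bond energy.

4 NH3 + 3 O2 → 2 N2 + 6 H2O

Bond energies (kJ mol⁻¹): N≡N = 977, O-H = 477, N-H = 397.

D(O=O) ≈ 507 kJ/mol

Let D be the O=O bond energy.
Σ(broken) = 12×397 + 3×D = 4764 + 3D
Σ(formed) = 2×977 + 12×477 = 7678
ΔH = Σ(broken) − Σ(formed) = (4764 + 3D) − (7678) = −2914 + 3D
Setting this equal to −1393 kJ gives 3D = 1521, so D = 507 kJ/mol.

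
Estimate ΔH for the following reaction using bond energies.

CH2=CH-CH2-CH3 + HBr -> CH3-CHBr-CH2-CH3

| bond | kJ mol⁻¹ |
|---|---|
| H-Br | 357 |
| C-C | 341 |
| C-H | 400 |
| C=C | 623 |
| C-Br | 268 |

Bonds broken (reactants):
  C-C: 2 × 341 = 682
  C-H: 8 × 400 = 3200
  C=C: 1 × 623 = 623
  H-Br: 1 × 357 = 357
  Σ(broken) = 4862 kJ
Bonds formed (products):
  C-Br: 1 × 268 = 268
  C-C: 3 × 341 = 1023
  C-H: 9 × 400 = 3600
  Σ(formed) = 4891 kJ
ΔH = Σ(broken) − Σ(formed) = 4862 − 4891 = −29 kJ

ΔH ≈ −29 kJ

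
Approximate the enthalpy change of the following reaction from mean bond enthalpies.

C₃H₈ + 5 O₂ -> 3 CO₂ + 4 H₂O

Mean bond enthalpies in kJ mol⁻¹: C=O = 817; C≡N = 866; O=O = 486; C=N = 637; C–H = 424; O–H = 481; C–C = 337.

ΔH ≈ −2254 kJ

Bonds broken (reactants):
  C–C: 2 × 337 = 674
  C–H: 8 × 424 = 3392
  O=O: 5 × 486 = 2430
  Σ(broken) = 6496 kJ
Bonds formed (products):
  C=O: 6 × 817 = 4902
  O–H: 8 × 481 = 3848
  Σ(formed) = 8750 kJ
ΔH = Σ(broken) − Σ(formed) = 6496 − 8750 = −2254 kJ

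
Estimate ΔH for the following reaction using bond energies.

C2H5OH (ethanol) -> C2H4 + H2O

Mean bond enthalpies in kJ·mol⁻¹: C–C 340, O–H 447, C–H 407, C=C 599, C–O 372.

Bonds broken (reactants):
  C–C: 1 × 340 = 340
  C–H: 5 × 407 = 2035
  C–O: 1 × 372 = 372
  O–H: 1 × 447 = 447
  Σ(broken) = 3194 kJ
Bonds formed (products):
  C–H: 4 × 407 = 1628
  C=C: 1 × 599 = 599
  O–H: 2 × 447 = 894
  Σ(formed) = 3121 kJ
ΔH = Σ(broken) − Σ(formed) = 3194 − 3121 = +73 kJ

ΔH ≈ +73 kJ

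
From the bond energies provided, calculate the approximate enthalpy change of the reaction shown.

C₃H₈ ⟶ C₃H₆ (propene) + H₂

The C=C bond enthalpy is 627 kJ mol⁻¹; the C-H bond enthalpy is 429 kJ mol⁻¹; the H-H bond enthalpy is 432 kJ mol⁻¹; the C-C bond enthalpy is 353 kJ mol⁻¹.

ΔH ≈ +152 kJ

Bonds broken (reactants):
  C-C: 2 × 353 = 706
  C-H: 8 × 429 = 3432
  Σ(broken) = 4138 kJ
Bonds formed (products):
  C-C: 1 × 353 = 353
  C-H: 6 × 429 = 2574
  C=C: 1 × 627 = 627
  H-H: 1 × 432 = 432
  Σ(formed) = 3986 kJ
ΔH = Σ(broken) − Σ(formed) = 4138 − 3986 = +152 kJ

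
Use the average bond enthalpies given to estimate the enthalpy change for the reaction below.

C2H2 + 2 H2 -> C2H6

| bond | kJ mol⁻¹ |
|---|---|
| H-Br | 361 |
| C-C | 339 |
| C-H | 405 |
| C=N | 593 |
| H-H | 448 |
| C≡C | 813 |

Bonds broken (reactants):
  C≡C: 1 × 813 = 813
  C-H: 2 × 405 = 810
  H-H: 2 × 448 = 896
  Σ(broken) = 2519 kJ
Bonds formed (products):
  C-C: 1 × 339 = 339
  C-H: 6 × 405 = 2430
  Σ(formed) = 2769 kJ
ΔH = Σ(broken) − Σ(formed) = 2519 − 2769 = −250 kJ

ΔH ≈ −250 kJ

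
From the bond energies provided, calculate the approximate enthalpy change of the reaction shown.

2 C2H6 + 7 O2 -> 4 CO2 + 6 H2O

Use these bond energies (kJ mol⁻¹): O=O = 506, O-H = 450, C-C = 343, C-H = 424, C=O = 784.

ΔH ≈ −2356 kJ

Bonds broken (reactants):
  C-C: 2 × 343 = 686
  C-H: 12 × 424 = 5088
  O=O: 7 × 506 = 3542
  Σ(broken) = 9316 kJ
Bonds formed (products):
  C=O: 8 × 784 = 6272
  O-H: 12 × 450 = 5400
  Σ(formed) = 11672 kJ
ΔH = Σ(broken) − Σ(formed) = 9316 − 11672 = −2356 kJ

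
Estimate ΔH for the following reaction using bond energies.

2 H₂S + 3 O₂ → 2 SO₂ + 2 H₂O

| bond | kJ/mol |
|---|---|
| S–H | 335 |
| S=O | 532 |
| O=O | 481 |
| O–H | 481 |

Bonds broken (reactants):
  O=O: 3 × 481 = 1443
  S–H: 4 × 335 = 1340
  Σ(broken) = 2783 kJ
Bonds formed (products):
  O–H: 4 × 481 = 1924
  S=O: 4 × 532 = 2128
  Σ(formed) = 4052 kJ
ΔH = Σ(broken) − Σ(formed) = 2783 − 4052 = −1269 kJ

ΔH ≈ −1269 kJ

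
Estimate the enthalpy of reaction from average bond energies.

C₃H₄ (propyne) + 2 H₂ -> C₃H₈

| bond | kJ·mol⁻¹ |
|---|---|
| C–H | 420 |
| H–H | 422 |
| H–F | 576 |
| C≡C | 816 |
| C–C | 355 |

ΔH ≈ −375 kJ

Bonds broken (reactants):
  C≡C: 1 × 816 = 816
  C–C: 1 × 355 = 355
  C–H: 4 × 420 = 1680
  H–H: 2 × 422 = 844
  Σ(broken) = 3695 kJ
Bonds formed (products):
  C–C: 2 × 355 = 710
  C–H: 8 × 420 = 3360
  Σ(formed) = 4070 kJ
ΔH = Σ(broken) − Σ(formed) = 3695 − 4070 = −375 kJ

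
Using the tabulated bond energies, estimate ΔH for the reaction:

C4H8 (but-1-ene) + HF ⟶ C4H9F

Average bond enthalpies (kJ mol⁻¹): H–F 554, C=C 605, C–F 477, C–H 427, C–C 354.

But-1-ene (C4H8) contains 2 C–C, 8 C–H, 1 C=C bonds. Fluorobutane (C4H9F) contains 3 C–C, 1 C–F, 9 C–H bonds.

Bonds broken (reactants):
  C–C: 2 × 354 = 708
  C–H: 8 × 427 = 3416
  C=C: 1 × 605 = 605
  H–F: 1 × 554 = 554
  Σ(broken) = 5283 kJ
Bonds formed (products):
  C–C: 3 × 354 = 1062
  C–F: 1 × 477 = 477
  C–H: 9 × 427 = 3843
  Σ(formed) = 5382 kJ
ΔH = Σ(broken) − Σ(formed) = 5283 − 5382 = −99 kJ

ΔH ≈ −99 kJ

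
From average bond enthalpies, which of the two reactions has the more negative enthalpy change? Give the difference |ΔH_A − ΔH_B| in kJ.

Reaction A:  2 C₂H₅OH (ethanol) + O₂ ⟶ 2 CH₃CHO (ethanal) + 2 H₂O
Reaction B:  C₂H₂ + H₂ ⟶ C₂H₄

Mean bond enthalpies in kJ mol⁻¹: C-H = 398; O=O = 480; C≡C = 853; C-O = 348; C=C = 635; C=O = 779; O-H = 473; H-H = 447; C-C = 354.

Reaction A, by 401 kJ

Reaction A:
  Bonds broken (reactants):
    C-C: 2 × 354 = 708
    C-H: 10 × 398 = 3980
    C-O: 2 × 348 = 696
    O-H: 2 × 473 = 946
    O=O: 1 × 480 = 480
    Σ(broken) = 6810 kJ
  Bonds formed (products):
    C-C: 2 × 354 = 708
    C-H: 8 × 398 = 3184
    C=O: 2 × 779 = 1558
    O-H: 4 × 473 = 1892
    Σ(formed) = 7342 kJ
  ΔH_A = 6810 − 7342 = −532 kJ
Reaction B:
  Bonds broken (reactants):
    C≡C: 1 × 853 = 853
    C-H: 2 × 398 = 796
    H-H: 1 × 447 = 447
    Σ(broken) = 2096 kJ
  Bonds formed (products):
    C-H: 4 × 398 = 1592
    C=C: 1 × 635 = 635
    Σ(formed) = 2227 kJ
  ΔH_B = 2096 − 2227 = −131 kJ
ΔH_A − ΔH_B = −401 kJ, so reaction A has the more negative ΔH; |ΔH_A − ΔH_B| = 401 kJ.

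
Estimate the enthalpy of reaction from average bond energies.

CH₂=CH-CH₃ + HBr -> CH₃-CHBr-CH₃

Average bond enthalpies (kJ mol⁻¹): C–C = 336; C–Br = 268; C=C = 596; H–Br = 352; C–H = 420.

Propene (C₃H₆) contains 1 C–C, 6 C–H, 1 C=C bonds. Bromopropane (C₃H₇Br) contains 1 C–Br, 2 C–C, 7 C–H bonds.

Bonds broken (reactants):
  C–C: 1 × 336 = 336
  C–H: 6 × 420 = 2520
  C=C: 1 × 596 = 596
  H–Br: 1 × 352 = 352
  Σ(broken) = 3804 kJ
Bonds formed (products):
  C–Br: 1 × 268 = 268
  C–C: 2 × 336 = 672
  C–H: 7 × 420 = 2940
  Σ(formed) = 3880 kJ
ΔH = Σ(broken) − Σ(formed) = 3804 − 3880 = −76 kJ

ΔH ≈ −76 kJ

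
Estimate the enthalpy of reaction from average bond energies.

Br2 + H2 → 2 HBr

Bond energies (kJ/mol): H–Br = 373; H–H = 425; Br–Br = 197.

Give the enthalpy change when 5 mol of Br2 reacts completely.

ΔH = −620 kJ

Bonds broken (reactants):
  Br–Br: 1 × 197 = 197
  H–H: 1 × 425 = 425
  Σ(broken) = 622 kJ
Bonds formed (products):
  H–Br: 2 × 373 = 746
  Σ(formed) = 746 kJ
ΔH = Σ(broken) − Σ(formed) = 622 − 746 = −124 kJ
For 5× the reaction as written: 5 × (−124) = −620 kJ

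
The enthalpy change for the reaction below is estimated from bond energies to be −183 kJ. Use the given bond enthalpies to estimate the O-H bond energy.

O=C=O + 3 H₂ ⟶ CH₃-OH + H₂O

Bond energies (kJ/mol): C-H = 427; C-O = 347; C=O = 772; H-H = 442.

D(O-H) ≈ 475 kJ/mol

Let D be the O-H bond energy.
Σ(broken) = 2×772 + 3×442 = 2870
Σ(formed) = 3×427 + 1×347 + 3×D = 1628 + 3D
ΔH = Σ(broken) − Σ(formed) = (2870) − (1628 + 3D) = +1242 − 3D
Setting this equal to −183 kJ gives 3D = 1425, so D = 475 kJ/mol.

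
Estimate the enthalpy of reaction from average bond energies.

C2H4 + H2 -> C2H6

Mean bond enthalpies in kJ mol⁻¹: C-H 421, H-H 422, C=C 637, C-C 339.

Bonds broken (reactants):
  C-H: 4 × 421 = 1684
  C=C: 1 × 637 = 637
  H-H: 1 × 422 = 422
  Σ(broken) = 2743 kJ
Bonds formed (products):
  C-C: 1 × 339 = 339
  C-H: 6 × 421 = 2526
  Σ(formed) = 2865 kJ
ΔH = Σ(broken) − Σ(formed) = 2743 − 2865 = −122 kJ

ΔH ≈ −122 kJ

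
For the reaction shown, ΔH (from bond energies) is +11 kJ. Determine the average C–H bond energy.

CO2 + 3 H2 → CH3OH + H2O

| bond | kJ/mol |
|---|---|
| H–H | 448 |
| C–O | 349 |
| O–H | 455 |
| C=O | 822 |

D(C–H) ≈ 421 kJ/mol

Let D be the C–H bond energy.
Σ(broken) = 2×822 + 3×448 = 2988
Σ(formed) = 3×D + 1×349 + 3×455 = 1714 + 3D
ΔH = Σ(broken) − Σ(formed) = (2988) − (1714 + 3D) = +1274 − 3D
Setting this equal to +11 kJ gives 3D = 1263, so D = 421 kJ/mol.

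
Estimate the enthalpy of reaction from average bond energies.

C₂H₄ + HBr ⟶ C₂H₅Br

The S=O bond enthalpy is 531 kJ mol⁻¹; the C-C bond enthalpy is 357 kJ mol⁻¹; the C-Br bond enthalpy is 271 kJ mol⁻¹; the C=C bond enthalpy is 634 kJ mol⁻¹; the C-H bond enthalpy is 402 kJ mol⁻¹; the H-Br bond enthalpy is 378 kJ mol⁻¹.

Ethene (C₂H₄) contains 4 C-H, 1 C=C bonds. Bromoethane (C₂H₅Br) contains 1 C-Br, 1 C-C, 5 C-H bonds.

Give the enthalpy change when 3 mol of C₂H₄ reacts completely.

ΔH = −54 kJ

Bonds broken (reactants):
  C-H: 4 × 402 = 1608
  C=C: 1 × 634 = 634
  H-Br: 1 × 378 = 378
  Σ(broken) = 2620 kJ
Bonds formed (products):
  C-Br: 1 × 271 = 271
  C-C: 1 × 357 = 357
  C-H: 5 × 402 = 2010
  Σ(formed) = 2638 kJ
ΔH = Σ(broken) − Σ(formed) = 2620 − 2638 = −18 kJ
For 3× the reaction as written: 3 × (−18) = −54 kJ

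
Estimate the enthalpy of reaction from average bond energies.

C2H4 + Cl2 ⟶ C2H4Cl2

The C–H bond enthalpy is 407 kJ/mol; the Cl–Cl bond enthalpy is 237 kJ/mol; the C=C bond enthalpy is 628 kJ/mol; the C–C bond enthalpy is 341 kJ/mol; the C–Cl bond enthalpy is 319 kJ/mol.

ΔH ≈ −114 kJ

Bonds broken (reactants):
  C–H: 4 × 407 = 1628
  C=C: 1 × 628 = 628
  Cl–Cl: 1 × 237 = 237
  Σ(broken) = 2493 kJ
Bonds formed (products):
  C–C: 1 × 341 = 341
  C–Cl: 2 × 319 = 638
  C–H: 4 × 407 = 1628
  Σ(formed) = 2607 kJ
ΔH = Σ(broken) − Σ(formed) = 2493 − 2607 = −114 kJ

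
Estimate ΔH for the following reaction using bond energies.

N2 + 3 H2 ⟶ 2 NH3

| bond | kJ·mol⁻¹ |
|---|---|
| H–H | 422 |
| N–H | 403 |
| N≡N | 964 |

ΔH ≈ −188 kJ

Bonds broken (reactants):
  H–H: 3 × 422 = 1266
  N≡N: 1 × 964 = 964
  Σ(broken) = 2230 kJ
Bonds formed (products):
  N–H: 6 × 403 = 2418
  Σ(formed) = 2418 kJ
ΔH = Σ(broken) − Σ(formed) = 2230 − 2418 = −188 kJ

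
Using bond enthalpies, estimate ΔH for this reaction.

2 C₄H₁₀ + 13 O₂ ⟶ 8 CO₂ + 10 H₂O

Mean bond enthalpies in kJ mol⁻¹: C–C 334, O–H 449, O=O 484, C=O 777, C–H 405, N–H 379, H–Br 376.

ΔH ≈ −5016 kJ

Bonds broken (reactants):
  C–C: 6 × 334 = 2004
  C–H: 20 × 405 = 8100
  O=O: 13 × 484 = 6292
  Σ(broken) = 16396 kJ
Bonds formed (products):
  C=O: 16 × 777 = 12432
  O–H: 20 × 449 = 8980
  Σ(formed) = 21412 kJ
ΔH = Σ(broken) − Σ(formed) = 16396 − 21412 = −5016 kJ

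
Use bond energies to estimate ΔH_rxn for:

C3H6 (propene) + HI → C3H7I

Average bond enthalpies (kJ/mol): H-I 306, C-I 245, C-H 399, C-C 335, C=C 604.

Bonds broken (reactants):
  C-C: 1 × 335 = 335
  C-H: 6 × 399 = 2394
  C=C: 1 × 604 = 604
  H-I: 1 × 306 = 306
  Σ(broken) = 3639 kJ
Bonds formed (products):
  C-C: 2 × 335 = 670
  C-H: 7 × 399 = 2793
  C-I: 1 × 245 = 245
  Σ(formed) = 3708 kJ
ΔH = Σ(broken) − Σ(formed) = 3639 − 3708 = −69 kJ

ΔH ≈ −69 kJ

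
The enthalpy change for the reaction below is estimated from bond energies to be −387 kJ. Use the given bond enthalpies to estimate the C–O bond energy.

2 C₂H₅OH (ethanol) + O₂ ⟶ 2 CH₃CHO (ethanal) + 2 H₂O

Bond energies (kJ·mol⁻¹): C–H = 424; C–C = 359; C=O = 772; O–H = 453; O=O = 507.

D(C–O) ≈ 354 kJ/mol

Let D be the C–O bond energy.
Σ(broken) = 2×359 + 10×424 + 2×D + 2×453 + 1×507 = 6371 + 2D
Σ(formed) = 2×359 + 8×424 + 2×772 + 4×453 = 7466
ΔH = Σ(broken) − Σ(formed) = (6371 + 2D) − (7466) = −1095 + 2D
Setting this equal to −387 kJ gives 2D = 708, so D = 354 kJ/mol.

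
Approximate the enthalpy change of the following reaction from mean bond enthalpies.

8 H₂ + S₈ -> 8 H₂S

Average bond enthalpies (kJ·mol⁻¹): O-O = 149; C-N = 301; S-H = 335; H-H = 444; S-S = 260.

ΔH ≈ +272 kJ

Bonds broken (reactants):
  H-H: 8 × 444 = 3552
  S-S: 8 × 260 = 2080
  Σ(broken) = 5632 kJ
Bonds formed (products):
  S-H: 16 × 335 = 5360
  Σ(formed) = 5360 kJ
ΔH = Σ(broken) − Σ(formed) = 5632 − 5360 = +272 kJ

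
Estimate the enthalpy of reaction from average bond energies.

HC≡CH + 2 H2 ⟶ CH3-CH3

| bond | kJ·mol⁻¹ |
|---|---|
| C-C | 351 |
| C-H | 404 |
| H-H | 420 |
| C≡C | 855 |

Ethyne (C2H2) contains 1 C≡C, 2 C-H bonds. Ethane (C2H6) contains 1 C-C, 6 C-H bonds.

Bonds broken (reactants):
  C≡C: 1 × 855 = 855
  C-H: 2 × 404 = 808
  H-H: 2 × 420 = 840
  Σ(broken) = 2503 kJ
Bonds formed (products):
  C-C: 1 × 351 = 351
  C-H: 6 × 404 = 2424
  Σ(formed) = 2775 kJ
ΔH = Σ(broken) − Σ(formed) = 2503 − 2775 = −272 kJ

ΔH ≈ −272 kJ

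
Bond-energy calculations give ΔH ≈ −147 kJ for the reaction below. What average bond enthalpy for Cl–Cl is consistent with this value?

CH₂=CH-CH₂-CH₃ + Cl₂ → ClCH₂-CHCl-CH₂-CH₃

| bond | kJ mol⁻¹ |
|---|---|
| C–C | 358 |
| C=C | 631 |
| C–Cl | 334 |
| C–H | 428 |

Let D be the Cl–Cl bond energy.
Σ(broken) = 2×358 + 8×428 + 1×631 + 1×D = 4771 + D
Σ(formed) = 3×358 + 2×334 + 8×428 = 5166
ΔH = Σ(broken) − Σ(formed) = (4771 + D) − (5166) = −395 + D
Setting this equal to −147 kJ gives D = 248 kJ/mol.

D(Cl–Cl) ≈ 248 kJ/mol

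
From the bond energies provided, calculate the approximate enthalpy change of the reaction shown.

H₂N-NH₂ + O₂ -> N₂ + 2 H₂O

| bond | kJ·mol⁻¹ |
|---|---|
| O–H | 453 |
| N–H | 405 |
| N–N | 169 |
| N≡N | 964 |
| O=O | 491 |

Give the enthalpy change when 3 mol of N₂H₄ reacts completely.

ΔH = −1488 kJ

Bonds broken (reactants):
  N–H: 4 × 405 = 1620
  N–N: 1 × 169 = 169
  O=O: 1 × 491 = 491
  Σ(broken) = 2280 kJ
Bonds formed (products):
  N≡N: 1 × 964 = 964
  O–H: 4 × 453 = 1812
  Σ(formed) = 2776 kJ
ΔH = Σ(broken) − Σ(formed) = 2280 − 2776 = −496 kJ
For 3× the reaction as written: 3 × (−496) = −1488 kJ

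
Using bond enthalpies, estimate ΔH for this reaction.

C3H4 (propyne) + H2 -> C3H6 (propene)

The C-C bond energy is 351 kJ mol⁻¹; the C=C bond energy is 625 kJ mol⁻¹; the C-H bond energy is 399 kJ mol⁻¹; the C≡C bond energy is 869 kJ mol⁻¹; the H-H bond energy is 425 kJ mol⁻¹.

ΔH ≈ −129 kJ

Bonds broken (reactants):
  C≡C: 1 × 869 = 869
  C-C: 1 × 351 = 351
  C-H: 4 × 399 = 1596
  H-H: 1 × 425 = 425
  Σ(broken) = 3241 kJ
Bonds formed (products):
  C-C: 1 × 351 = 351
  C-H: 6 × 399 = 2394
  C=C: 1 × 625 = 625
  Σ(formed) = 3370 kJ
ΔH = Σ(broken) − Σ(formed) = 3241 − 3370 = −129 kJ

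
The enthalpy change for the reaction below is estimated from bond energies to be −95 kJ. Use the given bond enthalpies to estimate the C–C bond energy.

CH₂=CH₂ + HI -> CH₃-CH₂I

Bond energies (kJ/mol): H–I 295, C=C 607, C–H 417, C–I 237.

Let D be the C–C bond energy.
Σ(broken) = 4×417 + 1×607 + 1×295 = 2570
Σ(formed) = 1×D + 5×417 + 1×237 = 2322 + D
ΔH = Σ(broken) − Σ(formed) = (2570) − (2322 + D) = +248 − D
Setting this equal to −95 kJ gives D = 343 kJ/mol.

D(C–C) ≈ 343 kJ/mol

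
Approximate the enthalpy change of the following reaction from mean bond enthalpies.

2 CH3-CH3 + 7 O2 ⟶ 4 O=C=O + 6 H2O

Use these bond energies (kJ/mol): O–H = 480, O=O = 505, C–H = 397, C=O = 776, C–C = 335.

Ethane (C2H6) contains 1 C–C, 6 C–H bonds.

Bonds broken (reactants):
  C–C: 2 × 335 = 670
  C–H: 12 × 397 = 4764
  O=O: 7 × 505 = 3535
  Σ(broken) = 8969 kJ
Bonds formed (products):
  C=O: 8 × 776 = 6208
  O–H: 12 × 480 = 5760
  Σ(formed) = 11968 kJ
ΔH = Σ(broken) − Σ(formed) = 8969 − 11968 = −2999 kJ

ΔH ≈ −2999 kJ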